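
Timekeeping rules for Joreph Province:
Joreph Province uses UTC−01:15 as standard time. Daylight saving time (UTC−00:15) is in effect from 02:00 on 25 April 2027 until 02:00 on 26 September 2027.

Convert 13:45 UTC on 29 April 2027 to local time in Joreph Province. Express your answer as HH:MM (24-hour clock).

13:30

At the standard offset (UTC−01:15), 13:45 UTC − 1h15m = 12:30 Joreph Province standard time.
The standard-time date in Joreph Province, 29 April 2027, lies within the daylight-saving period (25 April – 26 September), so Joreph Province is on daylight time, UTC−00:15.
13:45 UTC − 0h15m = 13:30 local.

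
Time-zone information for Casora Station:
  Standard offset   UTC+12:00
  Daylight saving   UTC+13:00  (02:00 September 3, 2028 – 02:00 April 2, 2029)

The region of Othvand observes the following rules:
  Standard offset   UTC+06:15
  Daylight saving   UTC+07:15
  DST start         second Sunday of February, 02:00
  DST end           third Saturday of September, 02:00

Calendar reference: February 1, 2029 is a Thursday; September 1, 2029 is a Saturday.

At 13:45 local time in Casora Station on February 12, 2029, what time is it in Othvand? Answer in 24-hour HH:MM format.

08:00

Daylight saving runs 3 September 2028 – 2 April 2029; February 12, 2029 is inside that window, so Casora Station is at UTC+13:00.
13:45 Casora Station − 13h = 00:45 UTC.
1 February 2029 is a Thursday, so the first Sunday is February 4 and the second is February 11.
1 September 2029 is a Saturday, so the first Saturday is September 1 and the third is September 15.
At the standard offset (UTC+06:15), 00:45 UTC + 6h15m = 07:00 Othvand standard time.
The standard-time date in Othvand, February 12, 2029, falls between 11 February and 15 September, so daylight saving is in effect and Othvand is at UTC+07:15.
00:45 UTC + 7h15m = 08:00 Othvand.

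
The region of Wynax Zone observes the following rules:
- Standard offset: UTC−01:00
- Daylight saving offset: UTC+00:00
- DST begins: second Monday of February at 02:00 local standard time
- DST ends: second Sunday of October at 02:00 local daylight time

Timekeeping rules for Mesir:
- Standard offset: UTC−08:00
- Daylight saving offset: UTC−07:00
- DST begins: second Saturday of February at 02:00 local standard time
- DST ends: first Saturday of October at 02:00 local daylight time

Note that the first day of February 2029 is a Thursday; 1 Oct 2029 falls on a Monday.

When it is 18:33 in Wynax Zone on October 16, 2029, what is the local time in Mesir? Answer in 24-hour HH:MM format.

1 February 2029 is a Thursday, so the first Monday is February 5 and the second is February 12.
1 October 2029 is a Monday, so the first Sunday is October 7 and the second is October 14.
Daylight saving runs 12 February – 14 October; October 16, 2029 is outside that window, so Wynax Zone is on standard time at UTC−01:00.
18:33 Wynax Zone + 1h = 19:33 UTC.
1 February 2029 is a Thursday, so the first Saturday is February 3 and the second is February 10.
1 October 2029 is a Monday, so the first Saturday is October 6.
At the standard offset (UTC−08:00), 19:33 UTC − 8h = 11:33 Mesir standard time.
The standard-time date in Mesir, October 16, 2029, is outside the daylight-saving period (10 February – 6 October), so Mesir is on standard time, UTC−08:00.
19:33 UTC − 8h = 11:33 Mesir.

11:33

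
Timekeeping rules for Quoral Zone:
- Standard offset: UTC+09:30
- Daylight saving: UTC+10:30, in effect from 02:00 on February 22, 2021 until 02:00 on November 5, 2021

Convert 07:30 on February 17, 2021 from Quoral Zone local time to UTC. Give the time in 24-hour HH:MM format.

February 17, 2021 does not fall between 22 February and 5 November, so daylight saving is not in effect and Quoral Zone is at UTC+09:30.
07:30 local − 9h30m = 22:00 UTC (rolling into the previous day, 16 February 2021).

22:00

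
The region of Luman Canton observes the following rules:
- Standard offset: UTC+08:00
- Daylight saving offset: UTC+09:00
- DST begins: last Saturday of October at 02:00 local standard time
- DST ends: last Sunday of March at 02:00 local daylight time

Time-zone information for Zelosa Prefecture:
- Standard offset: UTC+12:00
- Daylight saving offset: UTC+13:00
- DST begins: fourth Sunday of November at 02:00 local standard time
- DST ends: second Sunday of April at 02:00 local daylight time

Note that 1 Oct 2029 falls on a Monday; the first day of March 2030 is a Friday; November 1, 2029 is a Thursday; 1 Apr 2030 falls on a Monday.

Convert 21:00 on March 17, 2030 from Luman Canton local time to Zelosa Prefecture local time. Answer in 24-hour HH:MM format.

1 October 2029 is a Monday, so Saturdays fall on 6, 13, 20, 27; the last is October 27.
1 March 2030 is a Friday, so Sundays fall on 3, 10, 17, 24, 31; the last is March 31.
March 17, 2030 lies within the daylight-saving period (27 October 2029 – 31 March 2030), so Luman Canton is on daylight time, UTC+09:00.
21:00 Luman Canton − 9h = 12:00 UTC.
1 November 2029 is a Thursday, so the first Sunday is November 4 and the fourth is November 25.
1 April 2030 is a Monday, so the first Sunday is April 7 and the second is April 14.
At the standard offset (UTC+12:00), 12:00 UTC + 12h = 00:00 Zelosa Prefecture standard time (rolling into the next day, 18 March 2030).
The standard-time date in Zelosa Prefecture, March 18, 2030, falls between 25 November 2029 and 14 April 2030, so daylight saving is in effect and Zelosa Prefecture is at UTC+13:00.
12:00 UTC + 13h = 01:00 Zelosa Prefecture (rolling into the next day, 18 March 2030).

01:00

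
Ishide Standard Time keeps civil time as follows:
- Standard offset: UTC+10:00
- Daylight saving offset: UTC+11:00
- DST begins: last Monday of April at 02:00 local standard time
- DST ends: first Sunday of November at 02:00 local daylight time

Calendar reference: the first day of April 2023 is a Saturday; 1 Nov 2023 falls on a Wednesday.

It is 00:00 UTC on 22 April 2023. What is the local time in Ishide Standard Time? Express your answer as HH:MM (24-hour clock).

1 April 2023 is a Saturday, so Mondays fall on 3, 10, 17, 24; the last is April 24.
1 November 2023 is a Wednesday, so the first Sunday is November 5.
At the standard offset (UTC+10:00), 00:00 UTC + 10h = 10:00 Ishide Standard Time standard time.
Daylight saving runs 24 April – 5 November; the standard-time date in Ishide Standard Time, 22 April 2023, is outside that window, so Ishide Standard Time is on standard time at UTC+10:00.
00:00 UTC + 10h = 10:00 local.

10:00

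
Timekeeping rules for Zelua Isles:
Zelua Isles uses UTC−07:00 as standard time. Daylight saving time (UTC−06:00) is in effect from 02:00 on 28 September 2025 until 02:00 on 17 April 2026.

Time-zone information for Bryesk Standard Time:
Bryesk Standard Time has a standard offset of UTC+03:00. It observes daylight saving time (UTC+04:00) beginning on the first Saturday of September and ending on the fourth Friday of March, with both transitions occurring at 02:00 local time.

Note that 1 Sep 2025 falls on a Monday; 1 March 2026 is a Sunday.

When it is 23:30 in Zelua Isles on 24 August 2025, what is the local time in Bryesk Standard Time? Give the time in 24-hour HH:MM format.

09:30

24 August 2025 does not fall between 28 September 2025 and 17 April 2026, so daylight saving is not in effect and Zelua Isles is at UTC−07:00.
23:30 Zelua Isles + 7h = 06:30 UTC (rolling into the next day, 25 August 2025).
1 September 2025 is a Monday, so the first Saturday is September 6.
1 March 2026 is a Sunday, so the first Friday is March 6 and the fourth is March 27.
At the standard offset (UTC+03:00), 06:30 UTC + 3h = 09:30 Bryesk Standard Time standard time.
Daylight saving runs 6 September 2025 – 27 March 2026; the standard-time date in Bryesk Standard Time, 25 August 2025, is outside that window, so Bryesk Standard Time is on standard time at UTC+03:00.
06:30 UTC + 3h = 09:30 Bryesk Standard Time.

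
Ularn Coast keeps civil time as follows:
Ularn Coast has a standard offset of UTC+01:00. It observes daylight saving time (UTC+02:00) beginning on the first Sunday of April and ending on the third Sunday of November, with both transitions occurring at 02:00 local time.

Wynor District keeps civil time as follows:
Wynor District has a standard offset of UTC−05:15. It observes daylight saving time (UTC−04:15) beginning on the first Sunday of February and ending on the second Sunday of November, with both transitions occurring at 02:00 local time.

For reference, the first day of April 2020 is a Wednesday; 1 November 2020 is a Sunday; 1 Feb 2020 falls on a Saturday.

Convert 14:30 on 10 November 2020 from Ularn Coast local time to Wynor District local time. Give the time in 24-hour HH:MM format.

07:15

1 April 2020 is a Wednesday, so the first Sunday is April 5.
1 November 2020 is a Sunday, so the first Sunday is November 1 and the third is November 15.
10 November 2020 falls between 5 April and 15 November, so daylight saving is in effect and Ularn Coast is at UTC+02:00.
14:30 Ularn Coast − 2h = 12:30 UTC.
1 February 2020 is a Saturday, so the first Sunday is February 2.
1 November 2020 is a Sunday, so the first Sunday is November 1 and the second is November 8.
At the standard offset (UTC−05:15), 12:30 UTC − 5h15m = 07:15 Wynor District standard time.
Daylight saving runs 2 February – 8 November; the standard-time date in Wynor District, 10 November 2020, is outside that window, so Wynor District is on standard time at UTC−05:15.
12:30 UTC − 5h15m = 07:15 Wynor District.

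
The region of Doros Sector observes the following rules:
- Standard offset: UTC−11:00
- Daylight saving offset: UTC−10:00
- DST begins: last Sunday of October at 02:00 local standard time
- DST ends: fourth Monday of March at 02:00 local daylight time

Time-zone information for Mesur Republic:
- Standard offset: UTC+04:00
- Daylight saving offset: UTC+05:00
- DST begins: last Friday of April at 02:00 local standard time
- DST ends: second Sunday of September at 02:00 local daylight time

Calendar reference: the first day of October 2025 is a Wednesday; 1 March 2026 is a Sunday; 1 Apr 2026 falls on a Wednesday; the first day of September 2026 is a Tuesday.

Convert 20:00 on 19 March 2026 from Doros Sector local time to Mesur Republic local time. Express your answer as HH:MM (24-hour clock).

1 October 2025 is a Wednesday, so Sundays fall on 5, 12, 19, 26; the last is October 26.
1 March 2026 is a Sunday, so the first Monday is March 2 and the fourth is March 23.
Daylight saving runs 26 October 2025 – 23 March 2026; 19 March 2026 is inside that window, so Doros Sector is at UTC−10:00.
20:00 Doros Sector + 10h = 06:00 UTC (rolling into the next day, 20 March 2026).
1 April 2026 is a Wednesday, so Fridays fall on 3, 10, 17, 24; the last is April 24.
1 September 2026 is a Tuesday, so the first Sunday is September 6 and the second is September 13.
At the standard offset (UTC+04:00), 06:00 UTC + 4h = 10:00 Mesur Republic standard time.
Daylight saving runs 24 April – 13 September; the standard-time date in Mesur Republic, 20 March 2026, is outside that window, so Mesur Republic is on standard time at UTC+04:00.
06:00 UTC + 4h = 10:00 Mesur Republic.

10:00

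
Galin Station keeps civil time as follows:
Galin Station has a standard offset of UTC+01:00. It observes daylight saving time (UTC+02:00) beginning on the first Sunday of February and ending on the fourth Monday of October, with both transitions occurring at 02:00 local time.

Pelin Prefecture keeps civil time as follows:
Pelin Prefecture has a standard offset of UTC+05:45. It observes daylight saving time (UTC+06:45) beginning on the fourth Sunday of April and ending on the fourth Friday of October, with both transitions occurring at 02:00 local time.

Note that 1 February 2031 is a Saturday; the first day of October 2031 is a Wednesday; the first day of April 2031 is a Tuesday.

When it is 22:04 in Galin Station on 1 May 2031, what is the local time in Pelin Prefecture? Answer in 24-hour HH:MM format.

02:49

1 February 2031 is a Saturday, so the first Sunday is February 2.
1 October 2031 is a Wednesday, so the first Monday is October 6 and the fourth is October 27.
1 May 2031 lies within the daylight-saving period (2 February – 27 October), so Galin Station is on daylight time, UTC+02:00.
22:04 Galin Station − 2h = 20:04 UTC.
1 April 2031 is a Tuesday, so the first Sunday is April 6 and the fourth is April 27.
1 October 2031 is a Wednesday, so the first Friday is October 3 and the fourth is October 24.
At the standard offset (UTC+05:45), 20:04 UTC + 5h45m = 01:49 Pelin Prefecture standard time (rolling into the next day, 2 May 2031).
The standard-time date in Pelin Prefecture, 2 May 2031, lies within the daylight-saving period (27 April – 24 October), so Pelin Prefecture is on daylight time, UTC+06:45.
20:04 UTC + 6h45m = 02:49 Pelin Prefecture (rolling into the next day, 2 May 2031).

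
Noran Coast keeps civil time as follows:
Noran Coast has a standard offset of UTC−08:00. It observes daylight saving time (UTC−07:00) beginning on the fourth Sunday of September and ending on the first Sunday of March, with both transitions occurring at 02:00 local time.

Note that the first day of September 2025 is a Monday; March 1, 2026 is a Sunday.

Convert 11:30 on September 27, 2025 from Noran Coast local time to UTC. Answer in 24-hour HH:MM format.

19:30

1 September 2025 is a Monday, so the first Sunday is September 7 and the fourth is September 28.
1 March 2026 is a Sunday, so the first Sunday is March 1.
Daylight saving runs 28 September 2025 – 1 March 2026; September 27, 2025 is outside that window, so Noran Coast is on standard time at UTC−08:00.
11:30 local + 8h = 19:30 UTC.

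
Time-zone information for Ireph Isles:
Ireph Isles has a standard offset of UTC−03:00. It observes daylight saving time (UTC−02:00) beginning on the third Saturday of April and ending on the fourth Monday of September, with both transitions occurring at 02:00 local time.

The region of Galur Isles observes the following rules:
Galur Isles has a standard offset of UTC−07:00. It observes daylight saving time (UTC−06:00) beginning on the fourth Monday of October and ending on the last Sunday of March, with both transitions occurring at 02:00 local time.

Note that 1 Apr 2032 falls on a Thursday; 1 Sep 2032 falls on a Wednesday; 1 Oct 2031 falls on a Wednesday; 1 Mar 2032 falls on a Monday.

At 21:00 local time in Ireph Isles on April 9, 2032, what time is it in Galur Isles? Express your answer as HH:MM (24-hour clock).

17:00

1 April 2032 is a Thursday, so the first Saturday is April 3 and the third is April 17.
1 September 2032 is a Wednesday, so the first Monday is September 6 and the fourth is September 27.
Daylight saving runs 17 April – 27 September; April 9, 2032 is outside that window, so Ireph Isles is on standard time at UTC−03:00.
21:00 Ireph Isles + 3h = 00:00 UTC (rolling into the next day, 10 April 2032).
1 October 2031 is a Wednesday, so the first Monday is October 6 and the fourth is October 27.
1 March 2032 is a Monday, so Sundays fall on 7, 14, 21, 28; the last is March 28.
At the standard offset (UTC−07:00), 00:00 UTC − 7h = 17:00 Galur Isles standard time (rolling into the previous day, 9 April 2032).
The standard-time date in Galur Isles, April 9, 2032, is outside the daylight-saving period (27 October 2031 – 28 March 2032), so Galur Isles is on standard time, UTC−07:00.
00:00 UTC − 7h = 17:00 Galur Isles (rolling into the previous day, 9 April 2032).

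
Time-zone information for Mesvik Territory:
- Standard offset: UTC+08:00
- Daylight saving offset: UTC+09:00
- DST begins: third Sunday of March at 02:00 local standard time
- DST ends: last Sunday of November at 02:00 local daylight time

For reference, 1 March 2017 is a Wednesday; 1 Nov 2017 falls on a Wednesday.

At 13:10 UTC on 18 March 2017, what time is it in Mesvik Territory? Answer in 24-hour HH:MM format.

1 March 2017 is a Wednesday, so the first Sunday is March 5 and the third is March 19.
1 November 2017 is a Wednesday, so Sundays fall on 5, 12, 19, 26; the last is November 26.
At the standard offset (UTC+08:00), 13:10 UTC + 8h = 21:10 Mesvik Territory standard time.
Daylight saving runs 19 March – 26 November; the standard-time date in Mesvik Territory, 18 March 2017, is outside that window, so Mesvik Territory is on standard time at UTC+08:00.
13:10 UTC + 8h = 21:10 local.

21:10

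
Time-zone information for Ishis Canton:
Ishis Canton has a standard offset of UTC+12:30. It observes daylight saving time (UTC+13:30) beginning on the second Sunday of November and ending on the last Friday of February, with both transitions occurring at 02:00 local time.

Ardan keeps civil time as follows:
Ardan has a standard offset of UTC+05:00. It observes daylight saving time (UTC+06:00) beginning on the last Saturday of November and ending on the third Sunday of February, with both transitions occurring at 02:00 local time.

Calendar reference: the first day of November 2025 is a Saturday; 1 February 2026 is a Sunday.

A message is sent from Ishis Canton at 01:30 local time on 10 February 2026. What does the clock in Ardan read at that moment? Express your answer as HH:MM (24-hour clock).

1 November 2025 is a Saturday, so the first Sunday is November 2 and the second is November 9.
1 February 2026 is a Sunday, so Fridays fall on 6, 13, 20, 27; the last is February 27.
10 February 2026 falls between 9 November 2025 and 27 February 2026, so daylight saving is in effect and Ishis Canton is at UTC+13:30.
01:30 Ishis Canton − 13h30m = 12:00 UTC (rolling into the previous day, 9 February 2026).
1 November 2025 is a Saturday, so Saturdays fall on 1, 8, 15, 22, 29; the last is November 29.
1 February 2026 is a Sunday, so the first Sunday is February 1 and the third is February 15.
At the standard offset (UTC+05:00), 12:00 UTC + 5h = 17:00 Ardan standard time.
The standard-time date in Ardan, 9 February 2026, falls between 29 November 2025 and 15 February 2026, so daylight saving is in effect and Ardan is at UTC+06:00.
12:00 UTC + 6h = 18:00 Ardan.

18:00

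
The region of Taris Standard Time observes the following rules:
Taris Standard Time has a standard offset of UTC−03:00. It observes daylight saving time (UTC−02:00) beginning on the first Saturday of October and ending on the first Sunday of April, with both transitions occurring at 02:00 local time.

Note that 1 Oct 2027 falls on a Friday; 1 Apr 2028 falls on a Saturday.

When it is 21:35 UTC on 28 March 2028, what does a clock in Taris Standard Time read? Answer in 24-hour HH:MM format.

1 October 2027 is a Friday, so the first Saturday is October 2.
1 April 2028 is a Saturday, so the first Sunday is April 2.
At the standard offset (UTC−03:00), 21:35 UTC − 3h = 18:35 Taris Standard Time standard time.
The standard-time date in Taris Standard Time, 28 March 2028, lies within the daylight-saving period (2 October 2027 – 2 April 2028), so Taris Standard Time is on daylight time, UTC−02:00.
21:35 UTC − 2h = 19:35 local.

19:35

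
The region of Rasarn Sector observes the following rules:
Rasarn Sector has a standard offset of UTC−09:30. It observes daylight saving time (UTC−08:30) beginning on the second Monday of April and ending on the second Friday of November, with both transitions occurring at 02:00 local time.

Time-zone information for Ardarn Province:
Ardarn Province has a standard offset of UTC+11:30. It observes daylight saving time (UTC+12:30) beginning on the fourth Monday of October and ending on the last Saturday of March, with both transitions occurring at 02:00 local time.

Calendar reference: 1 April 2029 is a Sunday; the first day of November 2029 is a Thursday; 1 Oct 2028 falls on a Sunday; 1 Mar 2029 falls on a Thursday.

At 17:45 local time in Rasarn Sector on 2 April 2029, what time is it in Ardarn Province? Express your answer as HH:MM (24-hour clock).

14:45

1 April 2029 is a Sunday, so the first Monday is April 2 and the second is April 9.
1 November 2029 is a Thursday, so the first Friday is November 2 and the second is November 9.
2 April 2029 is outside the daylight-saving period (9 April – 9 November), so Rasarn Sector is on standard time, UTC−09:30.
17:45 Rasarn Sector + 9h30m = 03:15 UTC (rolling into the next day, 3 April 2029).
1 October 2028 is a Sunday, so the first Monday is October 2 and the fourth is October 23.
1 March 2029 is a Thursday, so Saturdays fall on 3, 10, 17, 24, 31; the last is March 31.
At the standard offset (UTC+11:30), 03:15 UTC + 11h30m = 14:45 Ardarn Province standard time.
Daylight saving runs 23 October 2028 – 31 March 2029; the standard-time date in Ardarn Province, 3 April 2029, is outside that window, so Ardarn Province is on standard time at UTC+11:30.
03:15 UTC + 11h30m = 14:45 Ardarn Province.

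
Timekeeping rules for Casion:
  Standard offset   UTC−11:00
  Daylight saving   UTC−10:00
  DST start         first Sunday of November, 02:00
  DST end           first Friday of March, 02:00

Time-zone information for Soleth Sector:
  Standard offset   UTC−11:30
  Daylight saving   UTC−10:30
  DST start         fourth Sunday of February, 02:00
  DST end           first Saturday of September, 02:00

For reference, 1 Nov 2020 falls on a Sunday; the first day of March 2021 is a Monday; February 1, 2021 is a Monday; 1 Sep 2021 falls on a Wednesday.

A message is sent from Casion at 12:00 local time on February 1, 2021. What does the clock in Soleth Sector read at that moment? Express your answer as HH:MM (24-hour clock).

1 November 2020 is a Sunday, so the first Sunday is November 1.
1 March 2021 is a Monday, so the first Friday is March 5.
February 1, 2021 falls between 1 November 2020 and 5 March 2021, so daylight saving is in effect and Casion is at UTC−10:00.
12:00 Casion + 10h = 22:00 UTC.
1 February 2021 is a Monday, so the first Sunday is February 7 and the fourth is February 28.
1 September 2021 is a Wednesday, so the first Saturday is September 4.
At the standard offset (UTC−11:30), 22:00 UTC − 11h30m = 10:30 Soleth Sector standard time.
The standard-time date in Soleth Sector, February 1, 2021, is outside the daylight-saving period (28 February – 4 September), so Soleth Sector is on standard time, UTC−11:30.
22:00 UTC − 11h30m = 10:30 Soleth Sector.

10:30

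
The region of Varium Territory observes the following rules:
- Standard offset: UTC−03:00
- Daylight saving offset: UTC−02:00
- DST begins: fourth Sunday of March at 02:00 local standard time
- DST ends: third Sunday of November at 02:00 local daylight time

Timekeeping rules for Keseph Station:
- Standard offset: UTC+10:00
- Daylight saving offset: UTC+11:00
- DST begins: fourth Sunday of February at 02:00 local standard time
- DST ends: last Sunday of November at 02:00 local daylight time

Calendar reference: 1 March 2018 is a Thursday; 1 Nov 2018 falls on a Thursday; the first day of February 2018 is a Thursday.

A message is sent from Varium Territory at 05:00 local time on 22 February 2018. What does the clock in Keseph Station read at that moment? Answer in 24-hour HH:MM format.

1 March 2018 is a Thursday, so the first Sunday is March 4 and the fourth is March 25.
1 November 2018 is a Thursday, so the first Sunday is November 4 and the third is November 18.
22 February 2018 is outside the daylight-saving period (25 March – 18 November), so Varium Territory is on standard time, UTC−03:00.
05:00 Varium Territory + 3h = 08:00 UTC.
1 February 2018 is a Thursday, so the first Sunday is February 4 and the fourth is February 25.
1 November 2018 is a Thursday, so Sundays fall on 4, 11, 18, 25; the last is November 25.
At the standard offset (UTC+10:00), 08:00 UTC + 10h = 18:00 Keseph Station standard time.
Daylight saving runs 25 February – 25 November; the standard-time date in Keseph Station, 22 February 2018, is outside that window, so Keseph Station is on standard time at UTC+10:00.
08:00 UTC + 10h = 18:00 Keseph Station.

18:00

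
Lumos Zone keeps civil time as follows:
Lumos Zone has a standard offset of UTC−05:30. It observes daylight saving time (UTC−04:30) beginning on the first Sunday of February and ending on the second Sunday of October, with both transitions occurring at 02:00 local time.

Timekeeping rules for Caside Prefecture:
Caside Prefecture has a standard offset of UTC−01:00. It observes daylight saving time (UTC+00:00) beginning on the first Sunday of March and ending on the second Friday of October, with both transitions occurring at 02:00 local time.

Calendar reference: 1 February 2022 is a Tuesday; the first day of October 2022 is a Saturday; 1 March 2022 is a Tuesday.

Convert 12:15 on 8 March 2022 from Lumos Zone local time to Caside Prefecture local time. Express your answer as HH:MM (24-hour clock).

16:45

1 February 2022 is a Tuesday, so the first Sunday is February 6.
1 October 2022 is a Saturday, so the first Sunday is October 2 and the second is October 9.
8 March 2022 falls between 6 February and 9 October, so daylight saving is in effect and Lumos Zone is at UTC−04:30.
12:15 Lumos Zone + 4h30m = 16:45 UTC.
1 March 2022 is a Tuesday, so the first Sunday is March 6.
1 October 2022 is a Saturday, so the first Friday is October 7 and the second is October 14.
At the standard offset (UTC−01:00), 16:45 UTC − 1h = 15:45 Caside Prefecture standard time.
The standard-time date in Caside Prefecture, 8 March 2022, falls between 6 March and 14 October, so daylight saving is in effect and Caside Prefecture is at UTC+00:00.
16:45 UTC + 0h = 16:45 Caside Prefecture.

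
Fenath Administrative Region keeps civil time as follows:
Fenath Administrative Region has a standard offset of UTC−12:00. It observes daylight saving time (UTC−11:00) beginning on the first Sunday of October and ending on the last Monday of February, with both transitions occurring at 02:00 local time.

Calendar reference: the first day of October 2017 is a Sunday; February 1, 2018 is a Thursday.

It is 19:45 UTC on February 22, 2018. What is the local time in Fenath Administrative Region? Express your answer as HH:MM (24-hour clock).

08:45

1 October 2017 is a Sunday, so the first Sunday is October 1.
1 February 2018 is a Thursday, so Mondays fall on 5, 12, 19, 26; the last is February 26.
At the standard offset (UTC−12:00), 19:45 UTC − 12h = 07:45 Fenath Administrative Region standard time.
Daylight saving runs 1 October 2017 – 26 February 2018; the standard-time date in Fenath Administrative Region, February 22, 2018, is inside that window, so Fenath Administrative Region is at UTC−11:00.
19:45 UTC − 11h = 08:45 local.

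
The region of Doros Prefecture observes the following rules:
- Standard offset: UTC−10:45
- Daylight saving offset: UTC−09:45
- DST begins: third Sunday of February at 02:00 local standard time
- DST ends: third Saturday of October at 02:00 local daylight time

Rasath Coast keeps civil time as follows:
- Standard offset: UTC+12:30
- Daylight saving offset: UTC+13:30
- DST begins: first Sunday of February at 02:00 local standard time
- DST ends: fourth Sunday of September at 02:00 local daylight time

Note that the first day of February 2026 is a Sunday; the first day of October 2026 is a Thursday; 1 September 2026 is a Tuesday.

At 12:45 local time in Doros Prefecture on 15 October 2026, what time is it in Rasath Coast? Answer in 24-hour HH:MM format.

1 February 2026 is a Sunday, so the first Sunday is February 1 and the third is February 15.
1 October 2026 is a Thursday, so the first Saturday is October 3 and the third is October 17.
15 October 2026 lies within the daylight-saving period (15 February – 17 October), so Doros Prefecture is on daylight time, UTC−09:45.
12:45 Doros Prefecture + 9h45m = 22:30 UTC.
1 February 2026 is a Sunday, so the first Sunday is February 1.
1 September 2026 is a Tuesday, so the first Sunday is September 6 and the fourth is September 27.
At the standard offset (UTC+12:30), 22:30 UTC + 12h30m = 11:00 Rasath Coast standard time (rolling into the next day, 16 October 2026).
The standard-time date in Rasath Coast, 16 October 2026, is outside the daylight-saving period (1 February – 27 September), so Rasath Coast is on standard time, UTC+12:30.
22:30 UTC + 12h30m = 11:00 Rasath Coast (rolling into the next day, 16 October 2026).

11:00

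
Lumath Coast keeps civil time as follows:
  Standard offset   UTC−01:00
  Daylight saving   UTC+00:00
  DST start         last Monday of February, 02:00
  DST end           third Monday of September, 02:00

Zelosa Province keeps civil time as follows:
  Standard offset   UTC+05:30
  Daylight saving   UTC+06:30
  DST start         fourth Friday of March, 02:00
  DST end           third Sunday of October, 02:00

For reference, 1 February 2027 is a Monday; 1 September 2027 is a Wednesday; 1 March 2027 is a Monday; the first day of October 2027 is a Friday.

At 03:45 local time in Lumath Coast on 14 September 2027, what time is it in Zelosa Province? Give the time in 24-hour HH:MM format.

10:15

1 February 2027 is a Monday, so Mondays fall on 1, 8, 15, 22; the last is February 22.
1 September 2027 is a Wednesday, so the first Monday is September 6 and the third is September 20.
Daylight saving runs 22 February – 20 September; 14 September 2027 is inside that window, so Lumath Coast is at UTC+00:00.
03:45 Lumath Coast − 0h = 03:45 UTC.
1 March 2027 is a Monday, so the first Friday is March 5 and the fourth is March 26.
1 October 2027 is a Friday, so the first Sunday is October 3 and the third is October 17.
At the standard offset (UTC+05:30), 03:45 UTC + 5h30m = 09:15 Zelosa Province standard time.
Daylight saving runs 26 March – 17 October; the standard-time date in Zelosa Province, 14 September 2027, is inside that window, so Zelosa Province is at UTC+06:30.
03:45 UTC + 6h30m = 10:15 Zelosa Province.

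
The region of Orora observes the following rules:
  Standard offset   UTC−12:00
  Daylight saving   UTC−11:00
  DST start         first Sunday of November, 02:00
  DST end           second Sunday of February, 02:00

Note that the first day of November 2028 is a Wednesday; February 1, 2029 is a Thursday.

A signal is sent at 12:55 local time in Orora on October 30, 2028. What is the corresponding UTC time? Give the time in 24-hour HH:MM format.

00:55

1 November 2028 is a Wednesday, so the first Sunday is November 5.
1 February 2029 is a Thursday, so the first Sunday is February 4 and the second is February 11.
October 30, 2028 is outside the daylight-saving period (5 November 2028 – 11 February 2029), so Orora is on standard time, UTC−12:00.
12:55 local + 12h = 00:55 UTC (rolling into the next day, 31 October 2028).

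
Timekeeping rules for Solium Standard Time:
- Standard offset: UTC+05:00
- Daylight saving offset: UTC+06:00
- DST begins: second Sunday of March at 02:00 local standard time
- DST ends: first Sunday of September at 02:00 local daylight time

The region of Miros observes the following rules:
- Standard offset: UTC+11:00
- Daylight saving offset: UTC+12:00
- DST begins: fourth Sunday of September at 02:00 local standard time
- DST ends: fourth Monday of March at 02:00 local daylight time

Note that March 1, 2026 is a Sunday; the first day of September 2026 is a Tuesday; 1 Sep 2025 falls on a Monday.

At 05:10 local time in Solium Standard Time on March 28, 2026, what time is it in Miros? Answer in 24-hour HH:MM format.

1 March 2026 is a Sunday, so the first Sunday is March 1 and the second is March 8.
1 September 2026 is a Tuesday, so the first Sunday is September 6.
March 28, 2026 lies within the daylight-saving period (8 March – 6 September), so Solium Standard Time is on daylight time, UTC+06:00.
05:10 Solium Standard Time − 6h = 23:10 UTC (rolling into the previous day, 27 March 2026).
1 September 2025 is a Monday, so the first Sunday is September 7 and the fourth is September 28.
1 March 2026 is a Sunday, so the first Monday is March 2 and the fourth is March 23.
At the standard offset (UTC+11:00), 23:10 UTC + 11h = 10:10 Miros standard time (rolling into the next day, 28 March 2026).
The standard-time date in Miros, March 28, 2026, does not fall between 28 September 2025 and 23 March 2026, so daylight saving is not in effect and Miros is at UTC+11:00.
23:10 UTC + 11h = 10:10 Miros (rolling into the next day, 28 March 2026).

10:10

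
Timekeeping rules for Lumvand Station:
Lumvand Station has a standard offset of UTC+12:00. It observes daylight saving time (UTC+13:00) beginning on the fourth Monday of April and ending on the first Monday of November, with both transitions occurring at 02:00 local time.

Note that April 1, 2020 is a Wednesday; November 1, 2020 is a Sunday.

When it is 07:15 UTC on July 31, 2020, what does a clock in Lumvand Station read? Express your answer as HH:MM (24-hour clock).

1 April 2020 is a Wednesday, so the first Monday is April 6 and the fourth is April 27.
1 November 2020 is a Sunday, so the first Monday is November 2.
At the standard offset (UTC+12:00), 07:15 UTC + 12h = 19:15 Lumvand Station standard time.
Daylight saving runs 27 April – 2 November; the standard-time date in Lumvand Station, July 31, 2020, is inside that window, so Lumvand Station is at UTC+13:00.
07:15 UTC + 13h = 20:15 local.

20:15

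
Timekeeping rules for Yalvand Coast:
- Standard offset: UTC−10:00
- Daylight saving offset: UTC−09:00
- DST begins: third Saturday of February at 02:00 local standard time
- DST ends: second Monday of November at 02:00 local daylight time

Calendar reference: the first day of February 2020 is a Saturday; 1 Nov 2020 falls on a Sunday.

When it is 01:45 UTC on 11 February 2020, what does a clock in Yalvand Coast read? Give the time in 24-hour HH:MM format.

15:45

1 February 2020 is a Saturday, so the first Saturday is February 1 and the third is February 15.
1 November 2020 is a Sunday, so the first Monday is November 2 and the second is November 9.
At the standard offset (UTC−10:00), 01:45 UTC − 10h = 15:45 Yalvand Coast standard time (rolling into the previous day, 10 February 2020).
The standard-time date in Yalvand Coast, 10 February 2020, is outside the daylight-saving period (15 February – 9 November), so Yalvand Coast is on standard time, UTC−10:00.
01:45 UTC − 10h = 15:45 local (rolling into the previous day, 10 February 2020).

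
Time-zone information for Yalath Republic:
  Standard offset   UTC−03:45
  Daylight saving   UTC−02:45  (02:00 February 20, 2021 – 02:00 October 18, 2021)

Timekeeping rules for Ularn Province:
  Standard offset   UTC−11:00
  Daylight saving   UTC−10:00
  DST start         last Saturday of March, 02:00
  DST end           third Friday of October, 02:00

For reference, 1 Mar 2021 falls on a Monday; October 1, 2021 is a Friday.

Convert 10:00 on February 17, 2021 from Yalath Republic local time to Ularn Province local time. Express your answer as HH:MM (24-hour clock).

February 17, 2021 is outside the daylight-saving period (20 February – 18 October), so Yalath Republic is on standard time, UTC−03:45.
10:00 Yalath Republic + 3h45m = 13:45 UTC.
1 March 2021 is a Monday, so Saturdays fall on 6, 13, 20, 27; the last is March 27.
1 October 2021 is a Friday, so the first Friday is October 1 and the third is October 15.
At the standard offset (UTC−11:00), 13:45 UTC − 11h = 02:45 Ularn Province standard time.
The standard-time date in Ularn Province, February 17, 2021, is outside the daylight-saving period (27 March – 15 October), so Ularn Province is on standard time, UTC−11:00.
13:45 UTC − 11h = 02:45 Ularn Province.

02:45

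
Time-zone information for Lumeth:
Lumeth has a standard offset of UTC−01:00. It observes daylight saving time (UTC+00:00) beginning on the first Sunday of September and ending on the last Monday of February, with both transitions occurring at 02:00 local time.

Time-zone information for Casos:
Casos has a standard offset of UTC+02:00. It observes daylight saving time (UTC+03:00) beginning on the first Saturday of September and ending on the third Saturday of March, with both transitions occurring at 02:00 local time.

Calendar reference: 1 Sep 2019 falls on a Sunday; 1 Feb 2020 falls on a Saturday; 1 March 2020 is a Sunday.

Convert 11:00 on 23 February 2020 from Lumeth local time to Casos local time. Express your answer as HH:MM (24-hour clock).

14:00

1 September 2019 is a Sunday, so the first Sunday is September 1.
1 February 2020 is a Saturday, so Mondays fall on 3, 10, 17, 24; the last is February 24.
23 February 2020 lies within the daylight-saving period (1 September 2019 – 24 February 2020), so Lumeth is on daylight time, UTC+00:00.
11:00 Lumeth − 0h = 11:00 UTC.
1 September 2019 is a Sunday, so the first Saturday is September 7.
1 March 2020 is a Sunday, so the first Saturday is March 7 and the third is March 21.
At the standard offset (UTC+02:00), 11:00 UTC + 2h = 13:00 Casos standard time.
The standard-time date in Casos, 23 February 2020, lies within the daylight-saving period (7 September 2019 – 21 March 2020), so Casos is on daylight time, UTC+03:00.
11:00 UTC + 3h = 14:00 Casos.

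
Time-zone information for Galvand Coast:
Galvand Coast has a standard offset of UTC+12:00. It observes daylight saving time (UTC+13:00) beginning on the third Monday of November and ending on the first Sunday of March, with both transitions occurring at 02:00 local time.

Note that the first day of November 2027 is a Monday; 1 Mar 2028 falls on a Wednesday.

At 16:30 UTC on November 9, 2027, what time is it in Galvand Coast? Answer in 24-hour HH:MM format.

04:30

1 November 2027 is a Monday, so the first Monday is November 1 and the third is November 15.
1 March 2028 is a Wednesday, so the first Sunday is March 5.
At the standard offset (UTC+12:00), 16:30 UTC + 12h = 04:30 Galvand Coast standard time (rolling into the next day, 10 November 2027).
The standard-time date in Galvand Coast, November 10, 2027, is outside the daylight-saving period (15 November 2027 – 5 March 2028), so Galvand Coast is on standard time, UTC+12:00.
16:30 UTC + 12h = 04:30 local (rolling into the next day, 10 November 2027).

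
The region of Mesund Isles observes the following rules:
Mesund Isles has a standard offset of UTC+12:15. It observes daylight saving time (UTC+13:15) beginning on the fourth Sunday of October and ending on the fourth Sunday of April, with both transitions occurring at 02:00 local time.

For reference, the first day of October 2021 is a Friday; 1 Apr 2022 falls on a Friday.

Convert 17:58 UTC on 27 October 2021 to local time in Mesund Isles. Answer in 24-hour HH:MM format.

1 October 2021 is a Friday, so the first Sunday is October 3 and the fourth is October 24.
1 April 2022 is a Friday, so the first Sunday is April 3 and the fourth is April 24.
At the standard offset (UTC+12:15), 17:58 UTC + 12h15m = 06:13 Mesund Isles standard time (rolling into the next day, 28 October 2021).
The standard-time date in Mesund Isles, 28 October 2021, lies within the daylight-saving period (24 October 2021 – 24 April 2022), so Mesund Isles is on daylight time, UTC+13:15.
17:58 UTC + 13h15m = 07:13 local (rolling into the next day, 28 October 2021).

07:13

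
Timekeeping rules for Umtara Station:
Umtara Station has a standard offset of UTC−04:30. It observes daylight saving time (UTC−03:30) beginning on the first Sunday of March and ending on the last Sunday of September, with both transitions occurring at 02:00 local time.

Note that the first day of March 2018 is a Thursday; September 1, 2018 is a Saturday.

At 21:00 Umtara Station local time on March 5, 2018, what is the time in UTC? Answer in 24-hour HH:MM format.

1 March 2018 is a Thursday, so the first Sunday is March 4.
1 September 2018 is a Saturday, so Sundays fall on 2, 9, 16, 23, 30; the last is September 30.
March 5, 2018 lies within the daylight-saving period (4 March – 30 September), so Umtara Station is on daylight time, UTC−03:30.
21:00 local + 3h30m = 00:30 UTC (rolling into the next day, 6 March 2018).

00:30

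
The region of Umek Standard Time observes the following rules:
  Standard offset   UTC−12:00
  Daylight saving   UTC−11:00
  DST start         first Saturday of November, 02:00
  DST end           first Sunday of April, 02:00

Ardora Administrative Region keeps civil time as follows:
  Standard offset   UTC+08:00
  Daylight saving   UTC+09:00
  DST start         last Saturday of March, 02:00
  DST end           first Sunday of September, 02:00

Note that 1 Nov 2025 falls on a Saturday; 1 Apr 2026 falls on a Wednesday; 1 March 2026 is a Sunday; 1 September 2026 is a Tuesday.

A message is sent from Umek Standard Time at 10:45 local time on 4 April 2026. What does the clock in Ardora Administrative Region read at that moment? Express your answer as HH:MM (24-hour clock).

1 November 2025 is a Saturday, so the first Saturday is November 1.
1 April 2026 is a Wednesday, so the first Sunday is April 5.
4 April 2026 falls between 1 November 2025 and 5 April 2026, so daylight saving is in effect and Umek Standard Time is at UTC−11:00.
10:45 Umek Standard Time + 11h = 21:45 UTC.
1 March 2026 is a Sunday, so Saturdays fall on 7, 14, 21, 28; the last is March 28.
1 September 2026 is a Tuesday, so the first Sunday is September 6.
At the standard offset (UTC+08:00), 21:45 UTC + 8h = 05:45 Ardora Administrative Region standard time (rolling into the next day, 5 April 2026).
The standard-time date in Ardora Administrative Region, 5 April 2026, falls between 28 March and 6 September, so daylight saving is in effect and Ardora Administrative Region is at UTC+09:00.
21:45 UTC + 9h = 06:45 Ardora Administrative Region (rolling into the next day, 5 April 2026).

06:45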